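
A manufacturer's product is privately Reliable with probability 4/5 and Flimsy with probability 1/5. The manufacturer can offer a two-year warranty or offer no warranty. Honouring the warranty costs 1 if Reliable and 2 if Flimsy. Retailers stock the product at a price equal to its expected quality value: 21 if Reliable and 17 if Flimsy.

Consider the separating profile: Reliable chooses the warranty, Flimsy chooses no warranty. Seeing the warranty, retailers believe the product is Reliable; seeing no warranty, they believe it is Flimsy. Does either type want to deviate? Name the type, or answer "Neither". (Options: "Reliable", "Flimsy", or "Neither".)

The warranty pays 21; no warranty pays 17.
Reliable: assigned the warranty, nets 21 − 1 = 20; deviating to no warranty nets 17.
Flimsy: assigned no warranty, nets 17; deviating to the warranty nets 21 − 2 = 19.
The Flimsy type gains 2 by deviating.

Flimsy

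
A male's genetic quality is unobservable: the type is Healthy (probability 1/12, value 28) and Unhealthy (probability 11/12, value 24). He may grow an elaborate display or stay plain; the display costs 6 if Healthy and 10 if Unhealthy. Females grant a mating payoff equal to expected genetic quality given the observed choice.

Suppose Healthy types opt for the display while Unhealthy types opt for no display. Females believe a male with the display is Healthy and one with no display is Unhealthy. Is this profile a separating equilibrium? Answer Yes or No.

Under these beliefs, the display earns mating payoff 28 and no display earns mating payoff 24.
Healthy: the display nets 28 − 6 = 22; no display nets 24. Healthy would deviate to no display.
Unhealthy: the display nets 28 − 10 = 18; no display nets 24. Unhealthy prefers no display.
Healthy has a profitable deviation, so the profile is not an equilibrium.

No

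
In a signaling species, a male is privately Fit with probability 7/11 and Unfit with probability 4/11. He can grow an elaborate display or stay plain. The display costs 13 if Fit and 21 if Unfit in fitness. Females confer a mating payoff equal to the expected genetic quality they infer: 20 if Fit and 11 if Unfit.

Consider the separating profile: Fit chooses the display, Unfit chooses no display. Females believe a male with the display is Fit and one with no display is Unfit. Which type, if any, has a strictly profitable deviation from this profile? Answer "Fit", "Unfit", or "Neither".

The display pays 20; no display pays 11.
Fit: assigned the display, nets 20 − 13 = 7; deviating to no display nets 11.
Unfit: assigned no display, nets 11; deviating to the display nets 20 − 21 = -1.
The Fit type gains 4 by deviating.

Fit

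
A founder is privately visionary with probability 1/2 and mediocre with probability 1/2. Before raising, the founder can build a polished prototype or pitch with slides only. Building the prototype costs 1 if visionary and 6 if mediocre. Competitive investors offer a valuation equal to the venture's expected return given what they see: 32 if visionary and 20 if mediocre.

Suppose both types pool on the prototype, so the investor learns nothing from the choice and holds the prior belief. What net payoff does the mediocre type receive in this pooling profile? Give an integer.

20

Pooled valuation = 1/2·32 + 1/2·20 = 26.
mediocre pays cost 6 for the prototype, so net payoff = 26 − 6 = 20.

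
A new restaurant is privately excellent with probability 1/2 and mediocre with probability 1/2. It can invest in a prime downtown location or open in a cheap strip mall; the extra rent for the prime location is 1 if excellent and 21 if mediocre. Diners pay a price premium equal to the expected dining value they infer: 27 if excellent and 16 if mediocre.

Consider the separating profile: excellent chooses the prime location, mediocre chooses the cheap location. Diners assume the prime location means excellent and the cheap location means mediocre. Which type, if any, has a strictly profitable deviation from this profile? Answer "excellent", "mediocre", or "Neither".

The prime location pays 27; the cheap location pays 16.
excellent: assigned the prime location, nets 27 − 1 = 26; deviating to the cheap location nets 16.
mediocre: assigned the cheap location, nets 16; deviating to the prime location nets 27 − 21 = 6.
Both types strictly prefer their assigned action; no profitable deviation.

Neither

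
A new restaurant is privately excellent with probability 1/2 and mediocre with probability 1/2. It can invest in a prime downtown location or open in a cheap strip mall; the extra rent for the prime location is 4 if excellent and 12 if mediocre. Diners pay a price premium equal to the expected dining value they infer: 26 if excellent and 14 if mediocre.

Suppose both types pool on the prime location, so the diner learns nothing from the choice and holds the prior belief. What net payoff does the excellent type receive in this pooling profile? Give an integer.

16

Pooled price premium = 1/2·26 + 1/2·14 = 20.
excellent pays cost 4 for the prime location, so net payoff = 20 − 4 = 16.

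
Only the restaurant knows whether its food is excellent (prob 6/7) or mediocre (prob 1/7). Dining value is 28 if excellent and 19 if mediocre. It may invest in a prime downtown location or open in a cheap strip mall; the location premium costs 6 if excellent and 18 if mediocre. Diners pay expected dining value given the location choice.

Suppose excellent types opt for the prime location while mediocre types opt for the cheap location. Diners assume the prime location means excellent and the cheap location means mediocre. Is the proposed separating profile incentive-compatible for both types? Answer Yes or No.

Under these beliefs, the prime location earns price premium 28 and the cheap location earns price premium 19.
excellent: the prime location nets 28 − 6 = 22; the cheap location nets 19. excellent prefers the prime location.
mediocre: the prime location nets 28 − 18 = 10; the cheap location nets 19. mediocre prefers the cheap location.
Neither type deviates, so the separating profile is an equilibrium.

Yes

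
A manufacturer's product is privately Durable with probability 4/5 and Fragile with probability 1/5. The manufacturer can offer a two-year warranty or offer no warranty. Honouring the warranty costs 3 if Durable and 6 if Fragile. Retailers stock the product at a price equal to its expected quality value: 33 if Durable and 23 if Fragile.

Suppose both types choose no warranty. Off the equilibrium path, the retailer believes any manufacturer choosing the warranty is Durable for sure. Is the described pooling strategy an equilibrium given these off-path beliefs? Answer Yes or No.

On path, the retailer holds the prior and pays 4/5·33 + 1/5·23 = 31. Off path (the warranty), believing Durable, it pays 33.
Durable: no warranty nets 31; the warranty nets 33 − 3 = 30. Durable stays.
Fragile: no warranty nets 31; the warranty nets 33 − 6 = 27. Fragile stays.
No type deviates, so pooling is sustained.

Yes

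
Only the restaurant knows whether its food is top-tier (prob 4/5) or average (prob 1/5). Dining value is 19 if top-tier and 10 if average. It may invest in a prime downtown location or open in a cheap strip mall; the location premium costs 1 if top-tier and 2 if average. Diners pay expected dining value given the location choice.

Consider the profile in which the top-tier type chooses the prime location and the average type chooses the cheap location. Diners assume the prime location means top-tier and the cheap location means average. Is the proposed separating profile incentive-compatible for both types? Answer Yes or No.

No

Under these beliefs, the prime location earns price premium 19 and the cheap location earns price premium 10.
top-tier: the prime location nets 19 − 1 = 18; the cheap location nets 10. top-tier prefers the prime location.
average: the prime location nets 19 − 2 = 17; the cheap location nets 10. average would deviate to the prime location.
average has a profitable deviation, so the profile is not an equilibrium.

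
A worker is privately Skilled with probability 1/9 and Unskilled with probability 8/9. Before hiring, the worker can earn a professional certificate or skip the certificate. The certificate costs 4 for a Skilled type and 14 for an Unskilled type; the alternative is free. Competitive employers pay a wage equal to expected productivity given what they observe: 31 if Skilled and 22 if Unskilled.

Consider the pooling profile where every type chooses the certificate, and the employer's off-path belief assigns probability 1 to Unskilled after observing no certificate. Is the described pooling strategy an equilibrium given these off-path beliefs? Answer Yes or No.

On path, the employer holds the prior and pays 1/9·31 + 8/9·22 = 23. Off path (no certificate), believing Unskilled, it pays 22.
Skilled: the certificate nets 23 − 4 = 19; no certificate nets 22. Skilled would deviate.
Unskilled: the certificate nets 23 − 14 = 9; no certificate nets 22. Unskilled would deviate.
A type deviates, so pooling fails.

No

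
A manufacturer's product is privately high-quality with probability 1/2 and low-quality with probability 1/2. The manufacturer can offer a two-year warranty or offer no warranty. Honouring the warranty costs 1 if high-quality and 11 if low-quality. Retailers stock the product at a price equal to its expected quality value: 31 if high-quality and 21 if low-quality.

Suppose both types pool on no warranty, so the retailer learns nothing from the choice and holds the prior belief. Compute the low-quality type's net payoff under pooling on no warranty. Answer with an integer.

Pooled price = 1/2·31 + 1/2·21 = 26.
low-quality pays no cost for no warranty, so net payoff = 26.

26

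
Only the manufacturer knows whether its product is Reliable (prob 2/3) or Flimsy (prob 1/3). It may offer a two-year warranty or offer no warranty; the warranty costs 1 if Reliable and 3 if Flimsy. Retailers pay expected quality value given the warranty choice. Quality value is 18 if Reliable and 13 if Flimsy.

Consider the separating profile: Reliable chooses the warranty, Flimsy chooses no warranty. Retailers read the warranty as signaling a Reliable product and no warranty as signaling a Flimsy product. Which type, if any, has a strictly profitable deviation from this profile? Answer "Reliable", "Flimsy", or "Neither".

Flimsy

The warranty pays 18; no warranty pays 13.
Reliable: assigned the warranty, nets 18 − 1 = 17; deviating to no warranty nets 13.
Flimsy: assigned no warranty, nets 13; deviating to the warranty nets 18 − 3 = 15.
The Flimsy type gains 2 by deviating.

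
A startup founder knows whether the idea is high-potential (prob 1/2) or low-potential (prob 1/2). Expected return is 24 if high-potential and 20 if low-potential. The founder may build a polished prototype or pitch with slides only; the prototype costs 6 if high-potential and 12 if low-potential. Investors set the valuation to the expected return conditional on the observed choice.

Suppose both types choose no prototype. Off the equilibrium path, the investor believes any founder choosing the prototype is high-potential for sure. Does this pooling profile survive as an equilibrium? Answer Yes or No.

Yes

On path, the investor holds the prior and pays 1/2·24 + 1/2·20 = 22. Off path (the prototype), believing high-potential, it pays 24.
high-potential: no prototype nets 22; the prototype nets 24 − 6 = 18. high-potential stays.
low-potential: no prototype nets 22; the prototype nets 24 − 12 = 12. low-potential stays.
No type deviates, so pooling is sustained.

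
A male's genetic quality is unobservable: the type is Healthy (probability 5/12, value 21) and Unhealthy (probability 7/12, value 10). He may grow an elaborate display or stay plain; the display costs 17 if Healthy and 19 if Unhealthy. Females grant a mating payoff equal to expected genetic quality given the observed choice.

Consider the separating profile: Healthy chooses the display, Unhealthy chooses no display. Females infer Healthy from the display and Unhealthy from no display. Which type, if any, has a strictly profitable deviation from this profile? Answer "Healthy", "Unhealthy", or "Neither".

Healthy

The display pays 21; no display pays 10.
Healthy: assigned the display, nets 21 − 17 = 4; deviating to no display nets 10.
Unhealthy: assigned no display, nets 10; deviating to the display nets 21 − 19 = 2.
The Healthy type gains 6 by deviating.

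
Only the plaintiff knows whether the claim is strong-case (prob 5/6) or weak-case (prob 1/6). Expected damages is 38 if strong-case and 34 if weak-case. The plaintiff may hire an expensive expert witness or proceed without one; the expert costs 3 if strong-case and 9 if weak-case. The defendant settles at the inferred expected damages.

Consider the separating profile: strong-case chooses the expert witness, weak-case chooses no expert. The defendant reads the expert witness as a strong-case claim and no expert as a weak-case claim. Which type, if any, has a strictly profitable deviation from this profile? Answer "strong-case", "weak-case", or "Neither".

The expert witness pays 38; no expert pays 34.
strong-case: assigned the expert witness, nets 38 − 3 = 35; deviating to no expert nets 34.
weak-case: assigned no expert, nets 34; deviating to the expert witness nets 38 − 9 = 29.
Both types strictly prefer their assigned action; no profitable deviation.

Neither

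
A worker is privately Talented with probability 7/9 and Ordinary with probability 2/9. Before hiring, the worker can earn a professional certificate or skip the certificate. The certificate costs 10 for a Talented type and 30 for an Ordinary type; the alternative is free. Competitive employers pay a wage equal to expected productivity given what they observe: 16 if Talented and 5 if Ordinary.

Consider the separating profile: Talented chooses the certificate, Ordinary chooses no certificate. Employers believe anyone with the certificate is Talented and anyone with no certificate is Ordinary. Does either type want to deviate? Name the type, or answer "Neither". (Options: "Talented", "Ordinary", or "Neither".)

The certificate pays 16; no certificate pays 5.
Talented: assigned the certificate, nets 16 − 10 = 6; deviating to no certificate nets 5.
Ordinary: assigned no certificate, nets 5; deviating to the certificate nets 16 − 30 = -14.
Both types strictly prefer their assigned action; no profitable deviation.

Neither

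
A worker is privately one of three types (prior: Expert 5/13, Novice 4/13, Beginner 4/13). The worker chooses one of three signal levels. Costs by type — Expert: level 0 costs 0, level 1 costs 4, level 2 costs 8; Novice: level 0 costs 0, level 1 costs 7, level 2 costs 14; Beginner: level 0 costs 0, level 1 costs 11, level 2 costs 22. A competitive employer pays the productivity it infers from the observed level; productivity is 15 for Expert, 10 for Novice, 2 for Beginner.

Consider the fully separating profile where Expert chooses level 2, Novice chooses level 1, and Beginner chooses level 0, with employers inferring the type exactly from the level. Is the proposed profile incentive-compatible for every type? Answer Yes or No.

Yes

Separating wages: level 2 → 15, level 1 → 10, level 0 → 2.
Expert (assigned level 2): level 0: 2 − 0 = 2; level 1: 10 − 4 = 6; level 2: 15 − 8 = 7. Expert stays.
Novice (assigned level 1): level 0: 2 − 0 = 2; level 1: 10 − 7 = 3; level 2: 15 − 14 = 1. Novice stays.
Beginner (assigned level 0): level 0: 2 − 0 = 2; level 1: 10 − 11 = -1; level 2: 15 − 22 = -7. Beginner stays.
Every type prefers its assigned level; separation holds.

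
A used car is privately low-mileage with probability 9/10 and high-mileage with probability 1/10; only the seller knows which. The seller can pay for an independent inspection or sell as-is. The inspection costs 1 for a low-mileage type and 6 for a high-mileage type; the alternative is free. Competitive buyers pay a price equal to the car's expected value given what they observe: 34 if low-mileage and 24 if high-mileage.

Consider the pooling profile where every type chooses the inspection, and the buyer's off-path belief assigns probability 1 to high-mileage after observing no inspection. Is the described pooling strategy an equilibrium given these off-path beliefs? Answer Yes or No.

On path, the buyer holds the prior and pays 9/10·34 + 1/10·24 = 33. Off path (no inspection), believing high-mileage, it pays 24.
low-mileage: the inspection nets 33 − 1 = 32; no inspection nets 24. low-mileage stays.
high-mileage: the inspection nets 33 − 6 = 27; no inspection nets 24. high-mileage stays.
No type deviates, so pooling is sustained.

Yes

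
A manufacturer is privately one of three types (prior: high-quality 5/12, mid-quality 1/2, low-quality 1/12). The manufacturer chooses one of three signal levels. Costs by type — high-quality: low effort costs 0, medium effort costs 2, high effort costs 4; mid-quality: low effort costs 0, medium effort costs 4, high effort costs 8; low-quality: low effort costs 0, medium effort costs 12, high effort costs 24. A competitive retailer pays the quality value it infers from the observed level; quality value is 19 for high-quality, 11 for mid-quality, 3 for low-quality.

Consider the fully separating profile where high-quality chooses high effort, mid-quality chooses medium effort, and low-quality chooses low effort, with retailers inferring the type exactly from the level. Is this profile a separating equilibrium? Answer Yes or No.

No

Separating prices: high effort → 19, medium effort → 11, low effort → 3.
high-quality (assigned high effort): low effort: 3 − 0 = 3; medium effort: 11 − 2 = 9; high effort: 19 − 4 = 15. high-quality stays.
mid-quality (assigned medium effort): low effort: 3 − 0 = 3; medium effort: 11 − 4 = 7; high effort: 19 − 8 = 11. mid-quality prefers high effort.
low-quality (assigned low effort): low effort: 3 − 0 = 3; medium effort: 11 − 12 = -1; high effort: 19 − 24 = -5. low-quality stays.
At least one type deviates; the separating profile fails.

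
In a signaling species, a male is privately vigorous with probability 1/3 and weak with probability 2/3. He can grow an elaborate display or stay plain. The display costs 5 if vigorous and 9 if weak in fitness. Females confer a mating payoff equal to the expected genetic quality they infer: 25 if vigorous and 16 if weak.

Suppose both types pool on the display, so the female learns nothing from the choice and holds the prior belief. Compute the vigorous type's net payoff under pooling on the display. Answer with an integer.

14

Pooled mating payoff = 1/3·25 + 2/3·16 = 19.
vigorous pays cost 5 for the display, so net payoff = 19 − 5 = 14.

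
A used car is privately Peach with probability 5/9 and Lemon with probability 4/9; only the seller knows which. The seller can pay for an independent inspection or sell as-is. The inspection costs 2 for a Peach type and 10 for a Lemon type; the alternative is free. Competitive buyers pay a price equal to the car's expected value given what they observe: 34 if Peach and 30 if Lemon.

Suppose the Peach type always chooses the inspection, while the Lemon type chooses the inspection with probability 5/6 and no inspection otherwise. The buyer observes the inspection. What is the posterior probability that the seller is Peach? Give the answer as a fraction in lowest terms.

3/5

P(the inspection) = (5/9)·1 + (4/9)·(5/6) = 25/27.
By Bayes' rule, P(Peach | the inspection) = (5/9) / (25/27) = 3/5.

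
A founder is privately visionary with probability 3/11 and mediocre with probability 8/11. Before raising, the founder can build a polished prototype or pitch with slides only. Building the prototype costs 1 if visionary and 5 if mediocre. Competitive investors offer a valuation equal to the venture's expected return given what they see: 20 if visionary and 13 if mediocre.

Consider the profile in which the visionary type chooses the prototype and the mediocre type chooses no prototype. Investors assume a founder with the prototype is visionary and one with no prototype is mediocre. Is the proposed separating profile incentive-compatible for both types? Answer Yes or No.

No

Under these beliefs, the prototype earns valuation 20 and no prototype earns valuation 13.
visionary: the prototype nets 20 − 1 = 19; no prototype nets 13. visionary prefers the prototype.
mediocre: the prototype nets 20 − 5 = 15; no prototype nets 13. mediocre would deviate to the prototype.
mediocre has a profitable deviation, so the profile is not an equilibrium.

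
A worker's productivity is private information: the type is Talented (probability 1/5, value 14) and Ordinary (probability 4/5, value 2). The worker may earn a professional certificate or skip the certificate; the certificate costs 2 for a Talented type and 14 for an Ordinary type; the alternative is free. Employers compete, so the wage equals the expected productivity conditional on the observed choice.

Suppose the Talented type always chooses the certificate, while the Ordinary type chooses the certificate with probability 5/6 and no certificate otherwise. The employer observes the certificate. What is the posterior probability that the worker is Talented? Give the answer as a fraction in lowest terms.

3/13

P(the certificate) = (1/5)·1 + (4/5)·(5/6) = 13/15.
By Bayes' rule, P(Talented | the certificate) = (1/5) / (13/15) = 3/13.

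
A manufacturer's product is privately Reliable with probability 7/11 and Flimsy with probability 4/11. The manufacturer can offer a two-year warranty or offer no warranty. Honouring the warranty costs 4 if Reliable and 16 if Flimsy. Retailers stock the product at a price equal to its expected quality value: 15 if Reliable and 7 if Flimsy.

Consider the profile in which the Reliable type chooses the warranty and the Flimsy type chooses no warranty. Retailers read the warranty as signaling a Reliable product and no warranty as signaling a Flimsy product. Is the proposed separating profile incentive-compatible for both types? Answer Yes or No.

Under these beliefs, the warranty earns price 15 and no warranty earns price 7.
Reliable: the warranty nets 15 − 4 = 11; no warranty nets 7. Reliable prefers the warranty.
Flimsy: the warranty nets 15 − 16 = -1; no warranty nets 7. Flimsy prefers no warranty.
Neither type deviates, so the separating profile is an equilibrium.

Yes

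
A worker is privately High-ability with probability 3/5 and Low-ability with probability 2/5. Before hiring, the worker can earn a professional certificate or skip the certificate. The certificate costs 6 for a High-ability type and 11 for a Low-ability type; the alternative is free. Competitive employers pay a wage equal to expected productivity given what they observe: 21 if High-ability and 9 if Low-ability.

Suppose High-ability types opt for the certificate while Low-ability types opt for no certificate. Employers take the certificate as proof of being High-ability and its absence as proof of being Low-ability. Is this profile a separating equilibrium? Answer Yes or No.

No

Under these beliefs, the certificate earns wage 21 and no certificate earns wage 9.
High-ability: the certificate nets 21 − 6 = 15; no certificate nets 9. High-ability prefers the certificate.
Low-ability: the certificate nets 21 − 11 = 10; no certificate nets 9. Low-ability would deviate to the certificate.
Low-ability has a profitable deviation, so the profile is not an equilibrium.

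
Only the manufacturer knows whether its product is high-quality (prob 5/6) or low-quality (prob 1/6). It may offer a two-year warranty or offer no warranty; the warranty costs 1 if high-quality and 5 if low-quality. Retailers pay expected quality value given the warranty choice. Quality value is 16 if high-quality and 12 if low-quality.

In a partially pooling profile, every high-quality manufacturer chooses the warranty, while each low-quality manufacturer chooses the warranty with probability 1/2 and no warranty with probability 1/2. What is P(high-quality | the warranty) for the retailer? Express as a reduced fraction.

P(the warranty) = (5/6)·1 + (1/6)·(1/2) = 11/12.
By Bayes' rule, P(high-quality | the warranty) = (5/6) / (11/12) = 10/11.

10/11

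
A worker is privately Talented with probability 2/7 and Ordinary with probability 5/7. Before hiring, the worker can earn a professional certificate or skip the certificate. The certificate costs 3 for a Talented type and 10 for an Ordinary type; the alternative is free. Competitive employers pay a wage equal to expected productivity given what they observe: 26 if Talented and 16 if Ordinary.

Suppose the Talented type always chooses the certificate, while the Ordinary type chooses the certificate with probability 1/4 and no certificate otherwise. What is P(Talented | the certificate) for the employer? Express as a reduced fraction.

8/13

P(the certificate) = (2/7)·1 + (5/7)·(1/4) = 13/28.
By Bayes' rule, P(Talented | the certificate) = (2/7) / (13/28) = 8/13.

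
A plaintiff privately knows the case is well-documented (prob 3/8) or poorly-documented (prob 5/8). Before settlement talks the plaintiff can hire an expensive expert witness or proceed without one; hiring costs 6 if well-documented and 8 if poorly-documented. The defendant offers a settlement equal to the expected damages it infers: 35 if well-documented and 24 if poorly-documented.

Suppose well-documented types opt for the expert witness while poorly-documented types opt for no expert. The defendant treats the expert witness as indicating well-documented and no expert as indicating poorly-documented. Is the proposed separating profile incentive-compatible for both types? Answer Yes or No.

Under these beliefs, the expert witness earns settlement 35 and no expert earns settlement 24.
well-documented: the expert witness nets 35 − 6 = 29; no expert nets 24. well-documented prefers the expert witness.
poorly-documented: the expert witness nets 35 − 8 = 27; no expert nets 24. poorly-documented would deviate to the expert witness.
poorly-documented has a profitable deviation, so the profile is not an equilibrium.

No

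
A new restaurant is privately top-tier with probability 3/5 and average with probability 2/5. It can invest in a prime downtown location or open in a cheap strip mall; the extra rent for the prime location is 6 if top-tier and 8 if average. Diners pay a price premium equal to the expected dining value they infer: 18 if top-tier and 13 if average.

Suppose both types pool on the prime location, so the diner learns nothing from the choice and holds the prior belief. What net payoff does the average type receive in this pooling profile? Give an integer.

8

Pooled price premium = 3/5·18 + 2/5·13 = 16.
average pays cost 8 for the prime location, so net payoff = 16 − 8 = 8.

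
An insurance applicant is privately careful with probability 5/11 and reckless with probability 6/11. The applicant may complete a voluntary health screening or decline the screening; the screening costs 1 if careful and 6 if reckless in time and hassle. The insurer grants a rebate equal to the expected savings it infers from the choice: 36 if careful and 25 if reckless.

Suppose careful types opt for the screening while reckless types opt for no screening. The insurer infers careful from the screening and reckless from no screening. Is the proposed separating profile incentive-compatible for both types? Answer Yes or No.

Under these beliefs, the screening earns rebate 36 and no screening earns rebate 25.
careful: the screening nets 36 − 1 = 35; no screening nets 25. careful prefers the screening.
reckless: the screening nets 36 − 6 = 30; no screening nets 25. reckless would deviate to the screening.
reckless has a profitable deviation, so the profile is not an equilibrium.

No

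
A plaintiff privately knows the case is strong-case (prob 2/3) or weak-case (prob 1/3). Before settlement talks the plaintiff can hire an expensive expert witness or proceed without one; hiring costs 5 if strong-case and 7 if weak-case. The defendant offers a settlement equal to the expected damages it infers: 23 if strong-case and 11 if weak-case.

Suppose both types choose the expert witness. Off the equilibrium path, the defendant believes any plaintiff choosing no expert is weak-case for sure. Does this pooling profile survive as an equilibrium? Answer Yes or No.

Yes

On path, the defendant holds the prior and pays 2/3·23 + 1/3·11 = 19. Off path (no expert), believing weak-case, it pays 11.
strong-case: the expert witness nets 19 − 5 = 14; no expert nets 11. strong-case stays.
weak-case: the expert witness nets 19 − 7 = 12; no expert nets 11. weak-case stays.
No type deviates, so pooling is sustained.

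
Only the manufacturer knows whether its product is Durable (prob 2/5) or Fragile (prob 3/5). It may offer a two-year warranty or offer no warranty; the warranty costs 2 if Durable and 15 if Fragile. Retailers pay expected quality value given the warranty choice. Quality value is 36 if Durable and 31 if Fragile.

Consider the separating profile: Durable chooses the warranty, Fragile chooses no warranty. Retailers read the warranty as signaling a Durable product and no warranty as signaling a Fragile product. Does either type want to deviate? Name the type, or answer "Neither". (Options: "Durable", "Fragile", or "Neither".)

Neither

The warranty pays 36; no warranty pays 31.
Durable: assigned the warranty, nets 36 − 2 = 34; deviating to no warranty nets 31.
Fragile: assigned no warranty, nets 31; deviating to the warranty nets 36 − 15 = 21.
Both types strictly prefer their assigned action; no profitable deviation.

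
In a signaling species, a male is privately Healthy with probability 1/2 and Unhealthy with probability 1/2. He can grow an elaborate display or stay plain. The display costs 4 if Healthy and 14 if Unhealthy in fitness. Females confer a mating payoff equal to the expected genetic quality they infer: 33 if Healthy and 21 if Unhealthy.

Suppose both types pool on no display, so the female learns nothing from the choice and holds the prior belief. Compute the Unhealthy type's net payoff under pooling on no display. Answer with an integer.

27

Pooled mating payoff = 1/2·33 + 1/2·21 = 27.
Unhealthy pays no cost for no display, so net payoff = 27.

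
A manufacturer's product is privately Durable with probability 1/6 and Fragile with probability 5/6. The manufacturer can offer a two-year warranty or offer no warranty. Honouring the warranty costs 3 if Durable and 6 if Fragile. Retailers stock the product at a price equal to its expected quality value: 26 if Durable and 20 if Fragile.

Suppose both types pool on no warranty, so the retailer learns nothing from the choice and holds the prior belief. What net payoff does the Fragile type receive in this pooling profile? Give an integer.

21

Pooled price = 1/6·26 + 5/6·20 = 21.
Fragile pays no cost for no warranty, so net payoff = 21.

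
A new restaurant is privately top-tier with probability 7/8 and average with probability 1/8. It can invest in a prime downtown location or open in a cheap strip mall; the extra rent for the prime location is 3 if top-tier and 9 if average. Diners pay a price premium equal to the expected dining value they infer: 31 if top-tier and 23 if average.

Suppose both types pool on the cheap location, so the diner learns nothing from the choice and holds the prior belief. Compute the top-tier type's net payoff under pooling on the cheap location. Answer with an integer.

Pooled price premium = 7/8·31 + 1/8·23 = 30.
top-tier pays no cost for the cheap location, so net payoff = 30.

30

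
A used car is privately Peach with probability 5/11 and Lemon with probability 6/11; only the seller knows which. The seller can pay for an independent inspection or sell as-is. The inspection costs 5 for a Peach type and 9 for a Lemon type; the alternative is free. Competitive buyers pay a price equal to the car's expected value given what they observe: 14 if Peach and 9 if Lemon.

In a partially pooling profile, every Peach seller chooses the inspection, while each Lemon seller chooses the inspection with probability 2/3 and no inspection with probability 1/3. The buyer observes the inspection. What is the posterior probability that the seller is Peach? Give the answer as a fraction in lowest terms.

5/9

P(the inspection) = (5/11)·1 + (6/11)·(2/3) = 9/11.
By Bayes' rule, P(Peach | the inspection) = (5/11) / (9/11) = 5/9.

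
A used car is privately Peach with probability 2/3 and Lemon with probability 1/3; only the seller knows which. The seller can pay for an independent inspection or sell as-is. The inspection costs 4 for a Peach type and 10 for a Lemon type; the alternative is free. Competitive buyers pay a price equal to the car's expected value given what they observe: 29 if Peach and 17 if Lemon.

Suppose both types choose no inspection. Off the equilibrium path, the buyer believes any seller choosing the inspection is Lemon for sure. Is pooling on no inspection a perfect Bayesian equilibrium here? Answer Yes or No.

On path, the buyer holds the prior and pays 2/3·29 + 1/3·17 = 25. Off path (the inspection), believing Lemon, it pays 17.
Peach: no inspection nets 25; the inspection nets 17 − 4 = 13. Peach stays.
Lemon: no inspection nets 25; the inspection nets 17 − 10 = 7. Lemon stays.
No type deviates, so pooling is sustained.

Yes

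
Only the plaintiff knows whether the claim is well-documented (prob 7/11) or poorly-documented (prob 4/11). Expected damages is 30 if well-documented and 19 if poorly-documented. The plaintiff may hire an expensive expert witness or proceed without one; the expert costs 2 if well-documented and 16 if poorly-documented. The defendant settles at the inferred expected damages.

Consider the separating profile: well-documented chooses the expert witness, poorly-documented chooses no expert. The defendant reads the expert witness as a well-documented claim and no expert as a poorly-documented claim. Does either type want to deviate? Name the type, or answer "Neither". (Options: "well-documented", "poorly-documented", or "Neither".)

Neither

The expert witness pays 30; no expert pays 19.
well-documented: assigned the expert witness, nets 30 − 2 = 28; deviating to no expert nets 19.
poorly-documented: assigned no expert, nets 19; deviating to the expert witness nets 30 − 16 = 14.
Both types strictly prefer their assigned action; no profitable deviation.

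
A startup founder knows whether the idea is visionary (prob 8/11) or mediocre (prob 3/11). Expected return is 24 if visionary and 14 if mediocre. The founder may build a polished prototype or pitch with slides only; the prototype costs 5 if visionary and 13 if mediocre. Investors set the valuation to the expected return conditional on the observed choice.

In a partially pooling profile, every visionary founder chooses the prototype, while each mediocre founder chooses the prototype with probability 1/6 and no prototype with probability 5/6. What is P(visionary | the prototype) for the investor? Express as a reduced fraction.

16/17

P(the prototype) = (8/11)·1 + (3/11)·(1/6) = 17/22.
By Bayes' rule, P(visionary | the prototype) = (8/11) / (17/22) = 16/17.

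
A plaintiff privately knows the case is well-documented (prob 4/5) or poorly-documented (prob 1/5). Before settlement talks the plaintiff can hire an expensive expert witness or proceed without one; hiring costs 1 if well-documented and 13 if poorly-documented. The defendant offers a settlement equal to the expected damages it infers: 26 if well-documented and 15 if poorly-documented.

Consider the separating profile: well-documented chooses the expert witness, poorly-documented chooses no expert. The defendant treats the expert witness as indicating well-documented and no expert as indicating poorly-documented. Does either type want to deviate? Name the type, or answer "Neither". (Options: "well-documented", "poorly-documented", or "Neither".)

Neither

The expert witness pays 26; no expert pays 15.
well-documented: assigned the expert witness, nets 26 − 1 = 25; deviating to no expert nets 15.
poorly-documented: assigned no expert, nets 15; deviating to the expert witness nets 26 − 13 = 13.
Both types strictly prefer their assigned action; no profitable deviation.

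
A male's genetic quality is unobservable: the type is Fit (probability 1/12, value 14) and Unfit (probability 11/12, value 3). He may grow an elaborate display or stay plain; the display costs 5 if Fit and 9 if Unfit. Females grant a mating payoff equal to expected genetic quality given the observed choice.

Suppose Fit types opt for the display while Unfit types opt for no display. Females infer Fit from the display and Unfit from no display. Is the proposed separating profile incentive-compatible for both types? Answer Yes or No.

Under these beliefs, the display earns mating payoff 14 and no display earns mating payoff 3.
Fit: the display nets 14 − 5 = 9; no display nets 3. Fit prefers the display.
Unfit: the display nets 14 − 9 = 5; no display nets 3. Unfit would deviate to the display.
Unfit has a profitable deviation, so the profile is not an equilibrium.

No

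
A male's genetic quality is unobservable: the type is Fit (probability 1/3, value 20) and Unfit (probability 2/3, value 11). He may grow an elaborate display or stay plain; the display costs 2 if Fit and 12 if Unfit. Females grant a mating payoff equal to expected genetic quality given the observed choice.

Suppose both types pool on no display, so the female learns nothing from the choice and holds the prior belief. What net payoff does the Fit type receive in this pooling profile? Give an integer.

Pooled mating payoff = 1/3·20 + 2/3·11 = 14.
Fit pays no cost for no display, so net payoff = 14.

14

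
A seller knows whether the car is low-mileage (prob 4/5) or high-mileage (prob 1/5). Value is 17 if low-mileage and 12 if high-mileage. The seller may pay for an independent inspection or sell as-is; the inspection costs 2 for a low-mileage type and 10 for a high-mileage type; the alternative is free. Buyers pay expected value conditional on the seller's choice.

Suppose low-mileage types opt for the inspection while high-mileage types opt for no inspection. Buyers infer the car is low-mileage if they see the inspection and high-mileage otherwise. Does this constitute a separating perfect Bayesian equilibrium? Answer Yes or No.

Under these beliefs, the inspection earns price 17 and no inspection earns price 12.
low-mileage: the inspection nets 17 − 2 = 15; no inspection nets 12. low-mileage prefers the inspection.
high-mileage: the inspection nets 17 − 10 = 7; no inspection nets 12. high-mileage prefers no inspection.
Neither type deviates, so the separating profile is an equilibrium.

Yes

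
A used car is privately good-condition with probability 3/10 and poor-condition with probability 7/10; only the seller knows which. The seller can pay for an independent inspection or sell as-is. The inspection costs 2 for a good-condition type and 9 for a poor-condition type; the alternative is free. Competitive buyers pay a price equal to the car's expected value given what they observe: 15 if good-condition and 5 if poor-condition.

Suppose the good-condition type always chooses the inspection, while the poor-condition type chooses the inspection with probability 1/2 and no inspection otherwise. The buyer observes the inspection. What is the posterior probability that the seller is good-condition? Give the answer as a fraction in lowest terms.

6/13

P(the inspection) = (3/10)·1 + (7/10)·(1/2) = 13/20.
By Bayes' rule, P(good-condition | the inspection) = (3/10) / (13/20) = 6/13.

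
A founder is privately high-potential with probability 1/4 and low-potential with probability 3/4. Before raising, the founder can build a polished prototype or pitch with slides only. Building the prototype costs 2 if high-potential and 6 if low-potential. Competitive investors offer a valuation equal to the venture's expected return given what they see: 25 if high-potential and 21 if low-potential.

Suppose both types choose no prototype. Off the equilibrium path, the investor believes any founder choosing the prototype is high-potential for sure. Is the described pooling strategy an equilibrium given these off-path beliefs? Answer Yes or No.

No

On path, the investor holds the prior and pays 1/4·25 + 3/4·21 = 22. Off path (the prototype), believing high-potential, it pays 25.
high-potential: no prototype nets 22; the prototype nets 25 − 2 = 23. high-potential would deviate.
low-potential: no prototype nets 22; the prototype nets 25 − 6 = 19. low-potential stays.
A type deviates, so pooling fails.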